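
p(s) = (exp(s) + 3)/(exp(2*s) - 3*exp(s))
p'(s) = (exp(s) + 3)*(-2*exp(2*s) + 3*exp(s))/(exp(2*s) - 3*exp(s))^2 + exp(s)/(exp(2*s) - 3*exp(s)) = (-exp(2*s) - 6*exp(s) + 9)*exp(-s)/(exp(2*s) - 6*exp(s) + 9)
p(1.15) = 12.33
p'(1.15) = -252.09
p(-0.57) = -2.59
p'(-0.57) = 1.58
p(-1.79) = -6.70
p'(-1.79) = 5.95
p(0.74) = -2.69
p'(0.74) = -4.65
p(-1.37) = -4.66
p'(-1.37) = 3.87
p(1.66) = 0.70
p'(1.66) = -1.87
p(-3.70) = -41.12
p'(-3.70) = 40.44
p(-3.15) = -24.01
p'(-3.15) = 23.33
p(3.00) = 0.07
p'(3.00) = -0.09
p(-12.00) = -162755.46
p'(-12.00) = 162754.79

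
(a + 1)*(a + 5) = a^2 + 6*a + 5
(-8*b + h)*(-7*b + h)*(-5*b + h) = -280*b^3 + 131*b^2*h - 20*b*h^2 + h^3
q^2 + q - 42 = (q - 6)*(q + 7)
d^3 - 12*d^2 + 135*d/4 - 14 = (d - 8)*(d - 7/2)*(d - 1/2)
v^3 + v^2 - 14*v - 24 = (v - 4)*(v + 2)*(v + 3)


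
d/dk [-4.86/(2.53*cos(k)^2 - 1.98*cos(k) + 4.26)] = (9.6228 - 24.5916*cos(k))*sin(k)/(2.53*cos(k)^2 - 1.98*cos(k) + 4.26)^2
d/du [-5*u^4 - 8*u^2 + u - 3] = -20*u^3 - 16*u + 1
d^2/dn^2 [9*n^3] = 54*n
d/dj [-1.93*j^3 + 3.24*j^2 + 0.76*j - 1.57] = -5.79*j^2 + 6.48*j + 0.76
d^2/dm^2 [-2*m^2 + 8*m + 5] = -4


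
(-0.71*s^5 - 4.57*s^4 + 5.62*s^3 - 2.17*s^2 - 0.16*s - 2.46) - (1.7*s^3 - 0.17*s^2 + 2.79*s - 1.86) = -0.71*s^5 - 4.57*s^4 + 3.92*s^3 - 2.0*s^2 - 2.95*s - 0.6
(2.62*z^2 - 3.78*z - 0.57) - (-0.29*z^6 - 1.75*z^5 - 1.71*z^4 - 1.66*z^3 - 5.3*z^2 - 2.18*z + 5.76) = 0.29*z^6 + 1.75*z^5 + 1.71*z^4 + 1.66*z^3 + 7.92*z^2 - 1.6*z - 6.33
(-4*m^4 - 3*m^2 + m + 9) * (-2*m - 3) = 8*m^5 + 12*m^4 + 6*m^3 + 7*m^2 - 21*m - 27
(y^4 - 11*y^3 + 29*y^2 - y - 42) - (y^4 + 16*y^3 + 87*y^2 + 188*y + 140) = -27*y^3 - 58*y^2 - 189*y - 182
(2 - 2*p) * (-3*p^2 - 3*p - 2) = 6*p^3 - 2*p - 4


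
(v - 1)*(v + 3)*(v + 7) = v^3 + 9*v^2 + 11*v - 21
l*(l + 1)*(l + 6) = l^3 + 7*l^2 + 6*l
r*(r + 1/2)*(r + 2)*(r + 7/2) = r^4 + 6*r^3 + 39*r^2/4 + 7*r/2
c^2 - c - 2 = (c - 2)*(c + 1)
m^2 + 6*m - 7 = (m - 1)*(m + 7)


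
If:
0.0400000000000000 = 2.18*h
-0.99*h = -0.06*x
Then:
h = 0.02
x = 0.30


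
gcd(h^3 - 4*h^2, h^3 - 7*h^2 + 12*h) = h^2 - 4*h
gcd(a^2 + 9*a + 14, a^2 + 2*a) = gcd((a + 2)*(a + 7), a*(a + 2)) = a + 2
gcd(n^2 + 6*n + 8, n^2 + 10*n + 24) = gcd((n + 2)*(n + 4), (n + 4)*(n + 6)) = n + 4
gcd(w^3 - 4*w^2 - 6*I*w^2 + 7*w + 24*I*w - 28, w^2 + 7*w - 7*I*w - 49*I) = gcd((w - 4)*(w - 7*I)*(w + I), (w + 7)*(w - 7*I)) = w - 7*I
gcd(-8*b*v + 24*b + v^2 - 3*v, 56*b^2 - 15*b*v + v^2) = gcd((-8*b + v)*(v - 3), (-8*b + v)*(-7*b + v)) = -8*b + v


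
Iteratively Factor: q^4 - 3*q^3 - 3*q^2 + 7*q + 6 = (q + 1)*(q^3 - 4*q^2 + q + 6) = (q + 1)^2*(q^2 - 5*q + 6) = (q - 2)*(q + 1)^2*(q - 3)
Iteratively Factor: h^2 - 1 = (h - 1)*(h + 1)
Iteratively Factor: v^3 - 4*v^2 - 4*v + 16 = (v + 2)*(v^2 - 6*v + 8) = (v - 2)*(v + 2)*(v - 4)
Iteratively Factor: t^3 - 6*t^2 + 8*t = (t)*(t^2 - 6*t + 8) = t*(t - 4)*(t - 2)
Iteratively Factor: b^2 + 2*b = (b + 2)*(b)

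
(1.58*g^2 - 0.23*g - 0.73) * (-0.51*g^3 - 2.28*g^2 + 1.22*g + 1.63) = -0.8058*g^5 - 3.4851*g^4 + 2.8243*g^3 + 3.9592*g^2 - 1.2655*g - 1.1899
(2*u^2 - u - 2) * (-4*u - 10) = -8*u^3 - 16*u^2 + 18*u + 20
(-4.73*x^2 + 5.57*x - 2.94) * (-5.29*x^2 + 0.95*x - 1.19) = 25.0217*x^4 - 33.9588*x^3 + 26.4728*x^2 - 9.4213*x + 3.4986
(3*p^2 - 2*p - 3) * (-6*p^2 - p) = -18*p^4 + 9*p^3 + 20*p^2 + 3*p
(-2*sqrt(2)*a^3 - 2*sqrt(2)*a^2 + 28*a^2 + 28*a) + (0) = -2*sqrt(2)*a^3 - 2*sqrt(2)*a^2 + 28*a^2 + 28*a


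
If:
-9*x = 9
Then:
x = -1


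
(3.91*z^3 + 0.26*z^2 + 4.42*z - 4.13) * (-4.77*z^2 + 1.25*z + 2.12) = -18.6507*z^5 + 3.6473*z^4 - 12.4692*z^3 + 25.7763*z^2 + 4.2079*z - 8.7556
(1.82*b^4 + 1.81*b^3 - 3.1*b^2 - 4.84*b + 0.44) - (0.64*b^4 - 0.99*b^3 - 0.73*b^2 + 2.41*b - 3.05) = 1.18*b^4 + 2.8*b^3 - 2.37*b^2 - 7.25*b + 3.49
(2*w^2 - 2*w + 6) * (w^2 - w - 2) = 2*w^4 - 4*w^3 + 4*w^2 - 2*w - 12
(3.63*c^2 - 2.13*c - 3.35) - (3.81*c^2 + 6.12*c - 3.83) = -0.18*c^2 - 8.25*c + 0.48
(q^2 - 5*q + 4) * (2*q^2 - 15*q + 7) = 2*q^4 - 25*q^3 + 90*q^2 - 95*q + 28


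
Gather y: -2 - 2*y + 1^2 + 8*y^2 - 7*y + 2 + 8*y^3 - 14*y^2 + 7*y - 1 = 8*y^3 - 6*y^2 - 2*y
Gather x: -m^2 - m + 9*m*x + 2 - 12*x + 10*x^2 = -m^2 - m + 10*x^2 + x*(9*m - 12) + 2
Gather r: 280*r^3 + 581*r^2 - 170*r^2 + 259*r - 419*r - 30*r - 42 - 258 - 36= 280*r^3 + 411*r^2 - 190*r - 336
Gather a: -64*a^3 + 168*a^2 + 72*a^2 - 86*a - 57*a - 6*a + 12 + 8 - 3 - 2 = -64*a^3 + 240*a^2 - 149*a + 15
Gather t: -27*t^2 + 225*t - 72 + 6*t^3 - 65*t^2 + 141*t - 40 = 6*t^3 - 92*t^2 + 366*t - 112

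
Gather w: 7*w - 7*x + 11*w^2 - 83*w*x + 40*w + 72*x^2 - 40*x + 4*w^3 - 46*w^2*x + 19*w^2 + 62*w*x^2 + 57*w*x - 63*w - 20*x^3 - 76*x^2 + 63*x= 4*w^3 + w^2*(30 - 46*x) + w*(62*x^2 - 26*x - 16) - 20*x^3 - 4*x^2 + 16*x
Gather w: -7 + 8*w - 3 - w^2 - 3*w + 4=-w^2 + 5*w - 6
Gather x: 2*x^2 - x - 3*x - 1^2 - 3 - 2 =2*x^2 - 4*x - 6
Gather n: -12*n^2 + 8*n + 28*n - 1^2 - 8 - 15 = -12*n^2 + 36*n - 24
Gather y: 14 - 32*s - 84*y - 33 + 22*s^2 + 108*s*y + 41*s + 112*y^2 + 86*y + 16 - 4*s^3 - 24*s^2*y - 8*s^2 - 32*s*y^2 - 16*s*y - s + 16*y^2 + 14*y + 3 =-4*s^3 + 14*s^2 + 8*s + y^2*(128 - 32*s) + y*(-24*s^2 + 92*s + 16)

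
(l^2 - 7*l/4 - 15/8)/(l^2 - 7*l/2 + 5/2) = (l + 3/4)/(l - 1)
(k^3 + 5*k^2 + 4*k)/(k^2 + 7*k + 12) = k*(k + 1)/(k + 3)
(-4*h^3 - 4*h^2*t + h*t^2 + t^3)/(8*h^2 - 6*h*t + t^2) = (2*h^2 + 3*h*t + t^2)/(-4*h + t)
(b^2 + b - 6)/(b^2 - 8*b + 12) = (b + 3)/(b - 6)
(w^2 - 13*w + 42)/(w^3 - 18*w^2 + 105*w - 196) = (w - 6)/(w^2 - 11*w + 28)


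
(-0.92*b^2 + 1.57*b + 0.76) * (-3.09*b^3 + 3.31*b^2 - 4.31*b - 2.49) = 2.8428*b^5 - 7.8965*b^4 + 6.8135*b^3 - 1.9603*b^2 - 7.1849*b - 1.8924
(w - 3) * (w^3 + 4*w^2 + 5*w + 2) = w^4 + w^3 - 7*w^2 - 13*w - 6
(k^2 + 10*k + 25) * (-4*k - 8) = -4*k^3 - 48*k^2 - 180*k - 200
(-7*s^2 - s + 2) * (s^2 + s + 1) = -7*s^4 - 8*s^3 - 6*s^2 + s + 2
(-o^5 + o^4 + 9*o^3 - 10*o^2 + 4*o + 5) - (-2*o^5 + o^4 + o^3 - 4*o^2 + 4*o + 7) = o^5 + 8*o^3 - 6*o^2 - 2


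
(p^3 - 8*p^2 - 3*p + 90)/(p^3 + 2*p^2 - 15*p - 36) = (p^2 - 11*p + 30)/(p^2 - p - 12)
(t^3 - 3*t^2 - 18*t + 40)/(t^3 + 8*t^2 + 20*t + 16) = (t^2 - 7*t + 10)/(t^2 + 4*t + 4)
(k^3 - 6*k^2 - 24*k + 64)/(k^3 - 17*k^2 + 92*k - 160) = (k^2 + 2*k - 8)/(k^2 - 9*k + 20)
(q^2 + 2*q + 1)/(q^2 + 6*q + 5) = (q + 1)/(q + 5)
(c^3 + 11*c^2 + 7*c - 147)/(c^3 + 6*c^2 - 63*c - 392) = (c - 3)/(c - 8)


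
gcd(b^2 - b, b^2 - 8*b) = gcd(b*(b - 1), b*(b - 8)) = b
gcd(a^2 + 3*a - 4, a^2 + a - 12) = a + 4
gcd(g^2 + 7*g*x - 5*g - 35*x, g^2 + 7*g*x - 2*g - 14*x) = g + 7*x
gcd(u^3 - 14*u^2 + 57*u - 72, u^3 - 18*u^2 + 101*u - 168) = u^2 - 11*u + 24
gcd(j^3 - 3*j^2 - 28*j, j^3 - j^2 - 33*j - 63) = j - 7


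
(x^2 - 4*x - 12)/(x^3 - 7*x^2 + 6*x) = (x + 2)/(x*(x - 1))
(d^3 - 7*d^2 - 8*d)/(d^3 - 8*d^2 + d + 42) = d*(d^2 - 7*d - 8)/(d^3 - 8*d^2 + d + 42)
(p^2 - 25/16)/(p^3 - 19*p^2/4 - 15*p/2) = (p - 5/4)/(p*(p - 6))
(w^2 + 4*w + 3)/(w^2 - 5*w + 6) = (w^2 + 4*w + 3)/(w^2 - 5*w + 6)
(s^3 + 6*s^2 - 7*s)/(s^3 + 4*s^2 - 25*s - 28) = s*(s - 1)/(s^2 - 3*s - 4)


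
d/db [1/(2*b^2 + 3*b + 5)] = (-4*b - 3)/(2*b^2 + 3*b + 5)^2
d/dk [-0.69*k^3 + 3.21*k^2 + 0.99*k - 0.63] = -2.07*k^2 + 6.42*k + 0.99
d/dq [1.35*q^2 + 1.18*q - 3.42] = 2.7*q + 1.18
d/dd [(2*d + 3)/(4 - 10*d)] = 19/(2*(25*d^2 - 20*d + 4))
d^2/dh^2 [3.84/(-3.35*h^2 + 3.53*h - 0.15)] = (86.1888*h^2 - 90.81984*h - 3.84*(6.7*h - 3.53)*(13.4*h - 7.06) + 3.8592)/(3.35*h^2 - 3.53*h + 0.15)^3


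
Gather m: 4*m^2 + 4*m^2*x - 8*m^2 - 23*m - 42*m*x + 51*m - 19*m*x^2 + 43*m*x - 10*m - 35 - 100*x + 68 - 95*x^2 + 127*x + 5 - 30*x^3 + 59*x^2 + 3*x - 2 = m^2*(4*x - 4) + m*(-19*x^2 + x + 18) - 30*x^3 - 36*x^2 + 30*x + 36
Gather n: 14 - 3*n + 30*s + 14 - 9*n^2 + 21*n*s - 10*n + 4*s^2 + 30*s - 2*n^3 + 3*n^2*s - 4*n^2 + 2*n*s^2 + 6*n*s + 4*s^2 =-2*n^3 + n^2*(3*s - 13) + n*(2*s^2 + 27*s - 13) + 8*s^2 + 60*s + 28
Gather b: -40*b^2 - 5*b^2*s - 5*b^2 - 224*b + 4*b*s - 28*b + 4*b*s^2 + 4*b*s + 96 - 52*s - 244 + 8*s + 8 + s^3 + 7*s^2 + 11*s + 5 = b^2*(-5*s - 45) + b*(4*s^2 + 8*s - 252) + s^3 + 7*s^2 - 33*s - 135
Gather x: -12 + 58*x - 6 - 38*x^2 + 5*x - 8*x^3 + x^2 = -8*x^3 - 37*x^2 + 63*x - 18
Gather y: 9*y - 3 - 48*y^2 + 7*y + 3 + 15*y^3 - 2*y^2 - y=15*y^3 - 50*y^2 + 15*y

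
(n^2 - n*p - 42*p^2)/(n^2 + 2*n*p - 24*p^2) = (-n + 7*p)/(-n + 4*p)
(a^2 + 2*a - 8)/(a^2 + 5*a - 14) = (a + 4)/(a + 7)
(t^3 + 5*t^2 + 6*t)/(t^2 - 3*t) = (t^2 + 5*t + 6)/(t - 3)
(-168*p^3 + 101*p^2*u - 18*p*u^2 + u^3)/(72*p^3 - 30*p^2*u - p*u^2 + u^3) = (-56*p^2 + 15*p*u - u^2)/(24*p^2 - 2*p*u - u^2)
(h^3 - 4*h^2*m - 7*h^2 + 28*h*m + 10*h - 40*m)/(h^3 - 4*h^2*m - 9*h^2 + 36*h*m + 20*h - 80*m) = (h - 2)/(h - 4)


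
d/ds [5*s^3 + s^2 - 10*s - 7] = 15*s^2 + 2*s - 10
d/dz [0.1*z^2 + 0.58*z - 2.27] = 0.2*z + 0.58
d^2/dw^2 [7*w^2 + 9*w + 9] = 14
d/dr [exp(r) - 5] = exp(r)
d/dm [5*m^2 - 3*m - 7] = 10*m - 3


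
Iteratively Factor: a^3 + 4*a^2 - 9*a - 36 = (a + 3)*(a^2 + a - 12) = (a - 3)*(a + 3)*(a + 4)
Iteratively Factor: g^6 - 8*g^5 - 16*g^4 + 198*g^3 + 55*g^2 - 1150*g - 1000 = (g + 1)*(g^5 - 9*g^4 - 7*g^3 + 205*g^2 - 150*g - 1000) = (g + 1)*(g + 2)*(g^4 - 11*g^3 + 15*g^2 + 175*g - 500) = (g - 5)*(g + 1)*(g + 2)*(g^3 - 6*g^2 - 15*g + 100) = (g - 5)*(g + 1)*(g + 2)*(g + 4)*(g^2 - 10*g + 25) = (g - 5)^2*(g + 1)*(g + 2)*(g + 4)*(g - 5)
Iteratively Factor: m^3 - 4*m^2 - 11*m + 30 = (m - 2)*(m^2 - 2*m - 15) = (m - 5)*(m - 2)*(m + 3)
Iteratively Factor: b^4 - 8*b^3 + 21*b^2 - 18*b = (b - 2)*(b^3 - 6*b^2 + 9*b) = (b - 3)*(b - 2)*(b^2 - 3*b) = b*(b - 3)*(b - 2)*(b - 3)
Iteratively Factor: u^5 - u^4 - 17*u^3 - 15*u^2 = (u + 1)*(u^4 - 2*u^3 - 15*u^2) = (u - 5)*(u + 1)*(u^3 + 3*u^2) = (u - 5)*(u + 1)*(u + 3)*(u^2) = u*(u - 5)*(u + 1)*(u + 3)*(u)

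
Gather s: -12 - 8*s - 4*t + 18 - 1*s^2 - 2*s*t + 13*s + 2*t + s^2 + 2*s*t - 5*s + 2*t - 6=0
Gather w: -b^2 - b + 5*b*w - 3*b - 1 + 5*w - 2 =-b^2 - 4*b + w*(5*b + 5) - 3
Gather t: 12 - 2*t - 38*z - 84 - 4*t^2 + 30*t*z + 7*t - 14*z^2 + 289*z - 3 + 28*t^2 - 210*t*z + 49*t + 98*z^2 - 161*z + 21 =24*t^2 + t*(54 - 180*z) + 84*z^2 + 90*z - 54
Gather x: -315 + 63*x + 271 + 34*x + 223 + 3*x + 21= 100*x + 200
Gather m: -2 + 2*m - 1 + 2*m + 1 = 4*m - 2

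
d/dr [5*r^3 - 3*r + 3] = 15*r^2 - 3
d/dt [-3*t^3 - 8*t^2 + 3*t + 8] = -9*t^2 - 16*t + 3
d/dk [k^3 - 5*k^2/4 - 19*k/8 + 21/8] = 3*k^2 - 5*k/2 - 19/8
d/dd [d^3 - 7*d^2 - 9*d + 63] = 3*d^2 - 14*d - 9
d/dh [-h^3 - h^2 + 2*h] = -3*h^2 - 2*h + 2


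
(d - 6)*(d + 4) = d^2 - 2*d - 24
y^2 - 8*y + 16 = (y - 4)^2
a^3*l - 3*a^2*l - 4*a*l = a*(a - 4)*(a*l + l)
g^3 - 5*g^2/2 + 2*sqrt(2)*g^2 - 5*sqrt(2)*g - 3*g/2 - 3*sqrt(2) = (g - 3)*(g + 1/2)*(g + 2*sqrt(2))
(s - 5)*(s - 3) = s^2 - 8*s + 15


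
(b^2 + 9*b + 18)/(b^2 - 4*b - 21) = (b + 6)/(b - 7)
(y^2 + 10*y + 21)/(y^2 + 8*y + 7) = (y + 3)/(y + 1)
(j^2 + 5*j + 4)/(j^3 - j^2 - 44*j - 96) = (j + 1)/(j^2 - 5*j - 24)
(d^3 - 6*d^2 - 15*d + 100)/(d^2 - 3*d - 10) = (d^2 - d - 20)/(d + 2)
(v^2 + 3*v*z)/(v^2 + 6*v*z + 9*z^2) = v/(v + 3*z)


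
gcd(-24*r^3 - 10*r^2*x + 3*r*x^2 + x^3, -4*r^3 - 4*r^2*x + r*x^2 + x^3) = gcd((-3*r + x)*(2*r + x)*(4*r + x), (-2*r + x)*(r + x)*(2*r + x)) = 2*r + x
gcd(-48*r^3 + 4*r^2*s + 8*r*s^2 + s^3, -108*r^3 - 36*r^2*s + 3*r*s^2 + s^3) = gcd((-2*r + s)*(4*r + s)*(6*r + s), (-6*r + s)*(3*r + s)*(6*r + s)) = 6*r + s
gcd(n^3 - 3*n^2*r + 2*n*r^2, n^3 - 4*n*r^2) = -n^2 + 2*n*r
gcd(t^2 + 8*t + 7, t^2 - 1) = t + 1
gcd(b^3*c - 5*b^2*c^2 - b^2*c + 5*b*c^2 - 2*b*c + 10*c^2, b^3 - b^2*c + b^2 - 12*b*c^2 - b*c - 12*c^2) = b + 1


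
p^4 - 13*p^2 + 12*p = p*(p - 3)*(p - 1)*(p + 4)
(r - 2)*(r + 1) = r^2 - r - 2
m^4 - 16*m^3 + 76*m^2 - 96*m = m*(m - 8)*(m - 6)*(m - 2)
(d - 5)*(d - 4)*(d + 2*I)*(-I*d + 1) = -I*d^4 + 3*d^3 + 9*I*d^3 - 27*d^2 - 18*I*d^2 + 60*d - 18*I*d + 40*I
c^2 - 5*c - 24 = (c - 8)*(c + 3)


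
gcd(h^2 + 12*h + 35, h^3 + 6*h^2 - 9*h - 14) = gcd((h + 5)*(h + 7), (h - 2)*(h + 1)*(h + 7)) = h + 7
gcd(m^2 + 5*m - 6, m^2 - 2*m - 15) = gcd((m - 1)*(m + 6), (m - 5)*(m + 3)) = 1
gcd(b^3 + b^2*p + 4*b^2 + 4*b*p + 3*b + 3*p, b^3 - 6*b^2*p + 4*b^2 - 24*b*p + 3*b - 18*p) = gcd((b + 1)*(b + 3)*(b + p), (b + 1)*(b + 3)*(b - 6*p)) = b^2 + 4*b + 3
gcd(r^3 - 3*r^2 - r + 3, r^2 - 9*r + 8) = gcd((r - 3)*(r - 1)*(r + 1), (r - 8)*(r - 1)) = r - 1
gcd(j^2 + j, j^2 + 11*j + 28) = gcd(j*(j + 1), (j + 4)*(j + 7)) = 1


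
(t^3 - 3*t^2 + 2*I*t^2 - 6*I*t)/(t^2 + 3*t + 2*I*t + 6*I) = t*(t - 3)/(t + 3)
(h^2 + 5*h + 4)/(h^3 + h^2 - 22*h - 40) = (h + 1)/(h^2 - 3*h - 10)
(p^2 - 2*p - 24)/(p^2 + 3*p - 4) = (p - 6)/(p - 1)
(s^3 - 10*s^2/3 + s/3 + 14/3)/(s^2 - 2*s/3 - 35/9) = 3*(s^2 - s - 2)/(3*s + 5)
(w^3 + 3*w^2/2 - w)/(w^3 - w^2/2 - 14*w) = (-2*w^2 - 3*w + 2)/(-2*w^2 + w + 28)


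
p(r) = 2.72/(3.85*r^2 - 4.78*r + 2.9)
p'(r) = 2.72*(4.78 - 7.7*r)/(3.85*r^2 - 4.78*r + 2.9)^2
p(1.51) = 0.61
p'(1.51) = -0.94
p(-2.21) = 0.08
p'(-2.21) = 0.06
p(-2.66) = 0.06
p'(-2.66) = 0.04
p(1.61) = 0.52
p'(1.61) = -0.77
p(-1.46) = 0.15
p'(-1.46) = 0.13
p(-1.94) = 0.10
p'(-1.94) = 0.08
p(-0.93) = 0.25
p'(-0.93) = 0.29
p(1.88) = 0.36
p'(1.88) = -0.47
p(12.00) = 0.01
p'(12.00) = -0.00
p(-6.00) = 0.02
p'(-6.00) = 0.00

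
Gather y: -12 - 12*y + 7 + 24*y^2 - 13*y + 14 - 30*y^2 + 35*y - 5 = -6*y^2 + 10*y + 4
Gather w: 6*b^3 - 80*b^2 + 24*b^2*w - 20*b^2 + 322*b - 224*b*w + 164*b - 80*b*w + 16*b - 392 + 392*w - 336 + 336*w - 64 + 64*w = 6*b^3 - 100*b^2 + 502*b + w*(24*b^2 - 304*b + 792) - 792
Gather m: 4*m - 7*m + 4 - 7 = -3*m - 3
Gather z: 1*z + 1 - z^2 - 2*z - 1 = -z^2 - z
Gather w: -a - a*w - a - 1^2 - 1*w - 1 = -2*a + w*(-a - 1) - 2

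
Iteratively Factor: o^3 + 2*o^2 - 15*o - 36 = (o + 3)*(o^2 - o - 12) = (o + 3)^2*(o - 4)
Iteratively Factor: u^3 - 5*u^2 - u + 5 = (u + 1)*(u^2 - 6*u + 5) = (u - 1)*(u + 1)*(u - 5)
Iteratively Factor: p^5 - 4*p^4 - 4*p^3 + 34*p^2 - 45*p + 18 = (p - 1)*(p^4 - 3*p^3 - 7*p^2 + 27*p - 18) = (p - 1)^2*(p^3 - 2*p^2 - 9*p + 18) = (p - 3)*(p - 1)^2*(p^2 + p - 6) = (p - 3)*(p - 2)*(p - 1)^2*(p + 3)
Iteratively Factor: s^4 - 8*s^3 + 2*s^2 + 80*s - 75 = (s - 1)*(s^3 - 7*s^2 - 5*s + 75) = (s - 5)*(s - 1)*(s^2 - 2*s - 15) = (s - 5)^2*(s - 1)*(s + 3)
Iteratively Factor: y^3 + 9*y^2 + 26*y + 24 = (y + 2)*(y^2 + 7*y + 12) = (y + 2)*(y + 4)*(y + 3)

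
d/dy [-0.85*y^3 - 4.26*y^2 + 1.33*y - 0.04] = -2.55*y^2 - 8.52*y + 1.33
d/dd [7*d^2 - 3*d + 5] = 14*d - 3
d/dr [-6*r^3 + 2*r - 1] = 2 - 18*r^2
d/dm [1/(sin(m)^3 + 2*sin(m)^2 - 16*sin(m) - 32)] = (-3*sin(m)^2 - 4*sin(m) + 16)*cos(m)/(sin(m)^3 + 2*sin(m)^2 - 16*sin(m) - 32)^2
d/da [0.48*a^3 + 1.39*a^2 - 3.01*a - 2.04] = 1.44*a^2 + 2.78*a - 3.01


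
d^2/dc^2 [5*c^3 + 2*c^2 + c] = 30*c + 4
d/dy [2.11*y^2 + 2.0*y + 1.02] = 4.22*y + 2.0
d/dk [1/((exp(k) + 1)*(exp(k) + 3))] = 2*(-exp(k) - 2)*exp(k)/(exp(4*k) + 8*exp(3*k) + 22*exp(2*k) + 24*exp(k) + 9)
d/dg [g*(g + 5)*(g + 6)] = 3*g^2 + 22*g + 30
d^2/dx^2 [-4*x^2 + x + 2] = -8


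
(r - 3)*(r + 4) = r^2 + r - 12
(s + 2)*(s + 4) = s^2 + 6*s + 8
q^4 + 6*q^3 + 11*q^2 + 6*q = q*(q + 1)*(q + 2)*(q + 3)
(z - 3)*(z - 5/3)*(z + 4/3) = z^3 - 10*z^2/3 - 11*z/9 + 20/3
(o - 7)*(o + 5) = o^2 - 2*o - 35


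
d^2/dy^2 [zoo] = 0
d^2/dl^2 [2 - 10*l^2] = -20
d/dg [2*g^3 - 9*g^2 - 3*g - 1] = 6*g^2 - 18*g - 3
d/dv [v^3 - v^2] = v*(3*v - 2)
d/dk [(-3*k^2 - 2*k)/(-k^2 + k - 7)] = (-5*k^2 + 42*k + 14)/(k^4 - 2*k^3 + 15*k^2 - 14*k + 49)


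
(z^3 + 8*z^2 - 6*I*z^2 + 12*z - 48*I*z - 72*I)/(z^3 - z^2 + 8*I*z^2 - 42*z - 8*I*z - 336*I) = (z^2 + z*(2 - 6*I) - 12*I)/(z^2 + z*(-7 + 8*I) - 56*I)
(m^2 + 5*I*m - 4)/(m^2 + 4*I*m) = (m + I)/m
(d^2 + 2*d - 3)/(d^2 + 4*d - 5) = (d + 3)/(d + 5)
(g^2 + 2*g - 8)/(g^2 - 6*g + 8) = (g + 4)/(g - 4)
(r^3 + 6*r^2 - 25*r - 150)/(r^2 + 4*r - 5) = (r^2 + r - 30)/(r - 1)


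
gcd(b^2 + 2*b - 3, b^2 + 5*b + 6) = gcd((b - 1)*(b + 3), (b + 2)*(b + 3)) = b + 3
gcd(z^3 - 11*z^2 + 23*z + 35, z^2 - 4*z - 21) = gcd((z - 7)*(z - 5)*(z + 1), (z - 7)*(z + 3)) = z - 7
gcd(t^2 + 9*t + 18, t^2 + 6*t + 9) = t + 3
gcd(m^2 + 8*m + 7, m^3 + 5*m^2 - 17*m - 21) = m^2 + 8*m + 7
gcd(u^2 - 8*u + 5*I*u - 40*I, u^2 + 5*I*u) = u + 5*I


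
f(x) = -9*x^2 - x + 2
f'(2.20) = -40.60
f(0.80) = -4.56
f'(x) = -18*x - 1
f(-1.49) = -16.49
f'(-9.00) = 161.00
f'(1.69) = -31.42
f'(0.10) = -2.80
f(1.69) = -25.39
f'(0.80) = -15.40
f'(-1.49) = 25.82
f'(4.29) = -78.22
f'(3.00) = -55.00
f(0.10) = 1.81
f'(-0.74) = 12.32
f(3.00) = -82.00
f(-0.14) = 1.96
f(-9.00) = -718.00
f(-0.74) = -2.19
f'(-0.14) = 1.52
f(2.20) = -43.76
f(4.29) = -167.93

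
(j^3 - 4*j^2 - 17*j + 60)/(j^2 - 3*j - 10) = (j^2 + j - 12)/(j + 2)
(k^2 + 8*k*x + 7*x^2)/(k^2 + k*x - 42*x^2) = (-k - x)/(-k + 6*x)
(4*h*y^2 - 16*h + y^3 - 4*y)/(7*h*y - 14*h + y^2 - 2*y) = (4*h*y + 8*h + y^2 + 2*y)/(7*h + y)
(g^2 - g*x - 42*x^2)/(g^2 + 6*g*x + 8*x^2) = (g^2 - g*x - 42*x^2)/(g^2 + 6*g*x + 8*x^2)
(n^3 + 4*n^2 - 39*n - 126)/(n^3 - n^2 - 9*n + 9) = (n^2 + n - 42)/(n^2 - 4*n + 3)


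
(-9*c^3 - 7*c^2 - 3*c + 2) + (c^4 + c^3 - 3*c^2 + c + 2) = c^4 - 8*c^3 - 10*c^2 - 2*c + 4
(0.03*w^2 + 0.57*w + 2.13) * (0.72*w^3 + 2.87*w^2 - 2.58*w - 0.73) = 0.0216*w^5 + 0.4965*w^4 + 3.0921*w^3 + 4.6206*w^2 - 5.9115*w - 1.5549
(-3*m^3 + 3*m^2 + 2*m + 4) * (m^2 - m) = -3*m^5 + 6*m^4 - m^3 + 2*m^2 - 4*m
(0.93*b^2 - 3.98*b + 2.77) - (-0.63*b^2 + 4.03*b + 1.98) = 1.56*b^2 - 8.01*b + 0.79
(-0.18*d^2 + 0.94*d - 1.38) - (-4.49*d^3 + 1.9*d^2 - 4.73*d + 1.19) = 4.49*d^3 - 2.08*d^2 + 5.67*d - 2.57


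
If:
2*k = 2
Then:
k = 1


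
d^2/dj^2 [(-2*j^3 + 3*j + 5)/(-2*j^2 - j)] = 10*(-2*j^3 - 12*j^2 - 6*j - 1)/(j^3*(8*j^3 + 12*j^2 + 6*j + 1))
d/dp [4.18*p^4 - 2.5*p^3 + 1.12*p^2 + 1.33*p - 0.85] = 16.72*p^3 - 7.5*p^2 + 2.24*p + 1.33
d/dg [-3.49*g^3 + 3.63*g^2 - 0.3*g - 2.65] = -10.47*g^2 + 7.26*g - 0.3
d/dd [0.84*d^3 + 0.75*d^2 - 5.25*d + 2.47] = 2.52*d^2 + 1.5*d - 5.25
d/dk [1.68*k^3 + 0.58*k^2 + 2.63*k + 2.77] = 5.04*k^2 + 1.16*k + 2.63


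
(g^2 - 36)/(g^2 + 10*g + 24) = (g - 6)/(g + 4)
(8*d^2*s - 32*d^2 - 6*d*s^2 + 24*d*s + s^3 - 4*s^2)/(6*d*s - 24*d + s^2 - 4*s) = (8*d^2 - 6*d*s + s^2)/(6*d + s)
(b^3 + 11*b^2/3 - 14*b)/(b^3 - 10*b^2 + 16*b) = (b^2 + 11*b/3 - 14)/(b^2 - 10*b + 16)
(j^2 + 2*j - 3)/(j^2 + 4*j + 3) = (j - 1)/(j + 1)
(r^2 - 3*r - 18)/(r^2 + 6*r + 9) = (r - 6)/(r + 3)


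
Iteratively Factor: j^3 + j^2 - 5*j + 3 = (j + 3)*(j^2 - 2*j + 1) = (j - 1)*(j + 3)*(j - 1)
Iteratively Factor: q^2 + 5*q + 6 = (q + 2)*(q + 3)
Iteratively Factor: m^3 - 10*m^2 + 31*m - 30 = (m - 3)*(m^2 - 7*m + 10) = (m - 5)*(m - 3)*(m - 2)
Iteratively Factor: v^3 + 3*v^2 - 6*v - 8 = (v - 2)*(v^2 + 5*v + 4) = (v - 2)*(v + 1)*(v + 4)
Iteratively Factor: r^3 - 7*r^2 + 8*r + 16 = (r + 1)*(r^2 - 8*r + 16) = (r - 4)*(r + 1)*(r - 4)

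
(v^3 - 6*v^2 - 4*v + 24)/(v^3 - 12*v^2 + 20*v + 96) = (v - 2)/(v - 8)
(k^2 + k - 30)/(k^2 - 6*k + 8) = (k^2 + k - 30)/(k^2 - 6*k + 8)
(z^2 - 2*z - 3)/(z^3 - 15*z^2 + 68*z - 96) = (z + 1)/(z^2 - 12*z + 32)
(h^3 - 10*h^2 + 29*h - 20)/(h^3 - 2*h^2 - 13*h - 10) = (h^2 - 5*h + 4)/(h^2 + 3*h + 2)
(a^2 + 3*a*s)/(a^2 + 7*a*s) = (a + 3*s)/(a + 7*s)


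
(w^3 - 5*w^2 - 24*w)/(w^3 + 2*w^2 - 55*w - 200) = w*(w + 3)/(w^2 + 10*w + 25)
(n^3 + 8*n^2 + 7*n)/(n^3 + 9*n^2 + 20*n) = (n^2 + 8*n + 7)/(n^2 + 9*n + 20)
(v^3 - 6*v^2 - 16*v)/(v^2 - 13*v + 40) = v*(v + 2)/(v - 5)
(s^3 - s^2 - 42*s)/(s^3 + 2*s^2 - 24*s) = (s - 7)/(s - 4)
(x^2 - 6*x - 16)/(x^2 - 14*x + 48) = (x + 2)/(x - 6)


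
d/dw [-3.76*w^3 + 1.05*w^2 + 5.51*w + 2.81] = -11.28*w^2 + 2.1*w + 5.51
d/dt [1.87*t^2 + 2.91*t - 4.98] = 3.74*t + 2.91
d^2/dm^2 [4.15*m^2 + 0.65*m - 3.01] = 8.30000000000000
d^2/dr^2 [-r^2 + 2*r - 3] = -2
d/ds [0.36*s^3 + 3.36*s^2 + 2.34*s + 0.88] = 1.08*s^2 + 6.72*s + 2.34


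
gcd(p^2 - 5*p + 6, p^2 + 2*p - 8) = p - 2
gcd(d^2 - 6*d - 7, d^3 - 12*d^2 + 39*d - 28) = d - 7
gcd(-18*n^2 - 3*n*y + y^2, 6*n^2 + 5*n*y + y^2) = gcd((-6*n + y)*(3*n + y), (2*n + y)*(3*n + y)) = 3*n + y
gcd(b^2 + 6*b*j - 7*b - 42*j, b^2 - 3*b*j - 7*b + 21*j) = b - 7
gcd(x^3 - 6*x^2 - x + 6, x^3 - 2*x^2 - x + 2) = x^2 - 1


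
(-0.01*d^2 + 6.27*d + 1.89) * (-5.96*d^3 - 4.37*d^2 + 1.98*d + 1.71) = 0.0596*d^5 - 37.3255*d^4 - 38.6841*d^3 + 4.1382*d^2 + 14.4639*d + 3.2319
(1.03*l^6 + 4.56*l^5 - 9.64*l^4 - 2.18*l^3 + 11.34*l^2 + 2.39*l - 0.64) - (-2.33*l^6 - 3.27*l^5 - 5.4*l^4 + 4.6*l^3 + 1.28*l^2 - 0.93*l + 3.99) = 3.36*l^6 + 7.83*l^5 - 4.24*l^4 - 6.78*l^3 + 10.06*l^2 + 3.32*l - 4.63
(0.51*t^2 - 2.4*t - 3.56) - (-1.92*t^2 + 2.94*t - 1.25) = 2.43*t^2 - 5.34*t - 2.31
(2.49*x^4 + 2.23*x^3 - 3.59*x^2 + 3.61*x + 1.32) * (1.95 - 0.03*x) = -0.0747*x^5 + 4.7886*x^4 + 4.4562*x^3 - 7.1088*x^2 + 6.9999*x + 2.574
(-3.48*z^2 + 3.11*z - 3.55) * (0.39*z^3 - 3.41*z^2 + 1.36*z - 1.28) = -1.3572*z^5 + 13.0797*z^4 - 16.7224*z^3 + 20.7895*z^2 - 8.8088*z + 4.544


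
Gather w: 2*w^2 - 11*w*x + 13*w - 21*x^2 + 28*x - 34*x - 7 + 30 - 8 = 2*w^2 + w*(13 - 11*x) - 21*x^2 - 6*x + 15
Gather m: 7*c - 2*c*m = -2*c*m + 7*c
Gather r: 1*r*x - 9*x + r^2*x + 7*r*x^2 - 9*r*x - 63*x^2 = r^2*x + r*(7*x^2 - 8*x) - 63*x^2 - 9*x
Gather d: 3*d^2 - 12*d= 3*d^2 - 12*d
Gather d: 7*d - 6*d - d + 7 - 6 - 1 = 0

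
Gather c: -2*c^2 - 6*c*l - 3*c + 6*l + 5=-2*c^2 + c*(-6*l - 3) + 6*l + 5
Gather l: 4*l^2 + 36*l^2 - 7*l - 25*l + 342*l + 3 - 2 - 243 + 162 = 40*l^2 + 310*l - 80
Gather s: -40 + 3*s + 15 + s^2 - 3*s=s^2 - 25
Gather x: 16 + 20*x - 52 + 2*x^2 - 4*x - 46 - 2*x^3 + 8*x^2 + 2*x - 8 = -2*x^3 + 10*x^2 + 18*x - 90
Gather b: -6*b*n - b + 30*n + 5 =b*(-6*n - 1) + 30*n + 5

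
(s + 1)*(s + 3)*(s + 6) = s^3 + 10*s^2 + 27*s + 18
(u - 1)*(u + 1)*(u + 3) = u^3 + 3*u^2 - u - 3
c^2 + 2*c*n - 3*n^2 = (c - n)*(c + 3*n)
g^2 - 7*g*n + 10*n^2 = (g - 5*n)*(g - 2*n)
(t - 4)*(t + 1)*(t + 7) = t^3 + 4*t^2 - 25*t - 28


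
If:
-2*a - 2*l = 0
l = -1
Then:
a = 1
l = -1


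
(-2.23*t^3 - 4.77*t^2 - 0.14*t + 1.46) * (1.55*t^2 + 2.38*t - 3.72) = -3.4565*t^5 - 12.7009*t^4 - 3.274*t^3 + 19.6742*t^2 + 3.9956*t - 5.4312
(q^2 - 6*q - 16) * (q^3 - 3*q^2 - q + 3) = q^5 - 9*q^4 + q^3 + 57*q^2 - 2*q - 48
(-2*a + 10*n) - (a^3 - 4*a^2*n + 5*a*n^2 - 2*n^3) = -a^3 + 4*a^2*n - 5*a*n^2 - 2*a + 2*n^3 + 10*n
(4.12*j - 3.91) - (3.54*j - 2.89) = 0.58*j - 1.02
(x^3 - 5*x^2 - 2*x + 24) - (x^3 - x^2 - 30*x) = -4*x^2 + 28*x + 24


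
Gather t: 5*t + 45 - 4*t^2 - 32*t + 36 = -4*t^2 - 27*t + 81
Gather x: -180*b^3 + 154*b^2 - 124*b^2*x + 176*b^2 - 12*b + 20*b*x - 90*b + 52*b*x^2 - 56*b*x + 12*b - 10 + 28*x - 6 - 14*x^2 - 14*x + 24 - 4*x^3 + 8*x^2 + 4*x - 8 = -180*b^3 + 330*b^2 - 90*b - 4*x^3 + x^2*(52*b - 6) + x*(-124*b^2 - 36*b + 18)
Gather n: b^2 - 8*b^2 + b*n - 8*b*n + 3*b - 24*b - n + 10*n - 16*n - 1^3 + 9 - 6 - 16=-7*b^2 - 21*b + n*(-7*b - 7) - 14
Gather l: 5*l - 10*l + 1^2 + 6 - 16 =-5*l - 9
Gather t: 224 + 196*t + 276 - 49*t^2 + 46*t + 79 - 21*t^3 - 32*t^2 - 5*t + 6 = -21*t^3 - 81*t^2 + 237*t + 585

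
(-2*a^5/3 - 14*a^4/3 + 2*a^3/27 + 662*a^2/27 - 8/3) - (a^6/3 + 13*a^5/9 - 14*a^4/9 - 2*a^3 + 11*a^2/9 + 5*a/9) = -a^6/3 - 19*a^5/9 - 28*a^4/9 + 56*a^3/27 + 629*a^2/27 - 5*a/9 - 8/3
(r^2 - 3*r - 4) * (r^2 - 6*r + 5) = r^4 - 9*r^3 + 19*r^2 + 9*r - 20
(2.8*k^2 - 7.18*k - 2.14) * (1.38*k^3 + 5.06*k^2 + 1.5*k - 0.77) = 3.864*k^5 + 4.2596*k^4 - 35.084*k^3 - 23.7544*k^2 + 2.3186*k + 1.6478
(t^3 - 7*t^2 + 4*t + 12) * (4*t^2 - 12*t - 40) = 4*t^5 - 40*t^4 + 60*t^3 + 280*t^2 - 304*t - 480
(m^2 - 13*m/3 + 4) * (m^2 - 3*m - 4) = m^4 - 22*m^3/3 + 13*m^2 + 16*m/3 - 16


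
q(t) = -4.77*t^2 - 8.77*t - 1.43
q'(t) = -9.54*t - 8.77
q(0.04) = -1.79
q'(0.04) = -9.15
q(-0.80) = 2.53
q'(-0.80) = -1.14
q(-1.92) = -2.18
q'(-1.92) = 9.55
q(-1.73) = -0.53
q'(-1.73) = 7.73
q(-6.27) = -133.96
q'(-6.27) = 51.05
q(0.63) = -8.85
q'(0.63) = -14.78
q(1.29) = -20.68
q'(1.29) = -21.08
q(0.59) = -8.26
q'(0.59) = -14.40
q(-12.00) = -583.07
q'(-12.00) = 105.71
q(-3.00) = -18.05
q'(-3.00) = 19.85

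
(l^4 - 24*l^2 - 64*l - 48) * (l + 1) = l^5 + l^4 - 24*l^3 - 88*l^2 - 112*l - 48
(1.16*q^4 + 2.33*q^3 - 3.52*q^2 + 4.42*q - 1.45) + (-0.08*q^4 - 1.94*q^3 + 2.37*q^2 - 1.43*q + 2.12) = 1.08*q^4 + 0.39*q^3 - 1.15*q^2 + 2.99*q + 0.67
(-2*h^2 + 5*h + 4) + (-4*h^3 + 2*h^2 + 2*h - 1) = -4*h^3 + 7*h + 3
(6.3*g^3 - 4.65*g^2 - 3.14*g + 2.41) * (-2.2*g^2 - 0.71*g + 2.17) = -13.86*g^5 + 5.757*g^4 + 23.8805*g^3 - 13.1631*g^2 - 8.5249*g + 5.2297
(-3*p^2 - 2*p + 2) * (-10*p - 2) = 30*p^3 + 26*p^2 - 16*p - 4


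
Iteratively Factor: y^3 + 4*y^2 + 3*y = (y + 1)*(y^2 + 3*y) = y*(y + 1)*(y + 3)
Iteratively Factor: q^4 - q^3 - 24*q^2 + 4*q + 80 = (q + 2)*(q^3 - 3*q^2 - 18*q + 40) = (q - 5)*(q + 2)*(q^2 + 2*q - 8) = (q - 5)*(q + 2)*(q + 4)*(q - 2)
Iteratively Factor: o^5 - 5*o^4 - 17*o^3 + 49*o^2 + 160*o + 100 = (o - 5)*(o^4 - 17*o^2 - 36*o - 20) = (o - 5)^2*(o^3 + 5*o^2 + 8*o + 4) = (o - 5)^2*(o + 2)*(o^2 + 3*o + 2) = (o - 5)^2*(o + 1)*(o + 2)*(o + 2)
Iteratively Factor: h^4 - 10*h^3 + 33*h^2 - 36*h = (h - 3)*(h^3 - 7*h^2 + 12*h) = (h - 3)^2*(h^2 - 4*h) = (h - 4)*(h - 3)^2*(h)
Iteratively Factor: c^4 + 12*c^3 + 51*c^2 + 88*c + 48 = (c + 4)*(c^3 + 8*c^2 + 19*c + 12) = (c + 4)^2*(c^2 + 4*c + 3) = (c + 3)*(c + 4)^2*(c + 1)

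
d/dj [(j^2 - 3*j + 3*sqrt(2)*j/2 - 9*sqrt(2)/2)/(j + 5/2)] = (4*j^2 + 20*j - 30 + 33*sqrt(2))/(4*j^2 + 20*j + 25)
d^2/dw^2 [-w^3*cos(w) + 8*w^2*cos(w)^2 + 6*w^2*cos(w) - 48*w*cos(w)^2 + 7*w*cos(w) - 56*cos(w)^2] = w^3*cos(w) - 16*w^2*cos(2*w) - 6*sqrt(2)*w^2*cos(w + pi/4) - 24*w*sin(w) - 32*w*sin(2*w) - 13*w*cos(w) + 96*w*cos(2*w) - 14*sin(w) + 96*sin(2*w) + 12*cos(w) + 120*cos(2*w) + 8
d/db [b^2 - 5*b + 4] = 2*b - 5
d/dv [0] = 0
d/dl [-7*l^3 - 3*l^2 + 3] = 3*l*(-7*l - 2)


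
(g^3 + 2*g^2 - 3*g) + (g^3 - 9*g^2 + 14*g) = 2*g^3 - 7*g^2 + 11*g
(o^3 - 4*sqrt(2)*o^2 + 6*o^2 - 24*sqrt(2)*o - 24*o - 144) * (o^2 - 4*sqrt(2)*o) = o^5 - 8*sqrt(2)*o^4 + 6*o^4 - 48*sqrt(2)*o^3 + 8*o^3 + 48*o^2 + 96*sqrt(2)*o^2 + 576*sqrt(2)*o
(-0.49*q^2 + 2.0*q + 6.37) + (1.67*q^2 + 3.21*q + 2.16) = 1.18*q^2 + 5.21*q + 8.53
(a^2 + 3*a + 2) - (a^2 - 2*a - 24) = 5*a + 26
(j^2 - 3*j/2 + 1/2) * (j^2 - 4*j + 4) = j^4 - 11*j^3/2 + 21*j^2/2 - 8*j + 2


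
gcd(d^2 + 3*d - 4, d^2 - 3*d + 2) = d - 1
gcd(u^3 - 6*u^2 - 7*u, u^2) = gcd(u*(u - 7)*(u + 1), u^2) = u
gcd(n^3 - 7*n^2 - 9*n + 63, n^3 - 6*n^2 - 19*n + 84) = n^2 - 10*n + 21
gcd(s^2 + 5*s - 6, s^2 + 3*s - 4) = s - 1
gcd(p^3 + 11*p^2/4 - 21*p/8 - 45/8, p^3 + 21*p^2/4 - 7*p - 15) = p + 5/4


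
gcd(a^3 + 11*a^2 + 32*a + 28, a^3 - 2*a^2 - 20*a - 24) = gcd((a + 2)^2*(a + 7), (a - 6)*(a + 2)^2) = a^2 + 4*a + 4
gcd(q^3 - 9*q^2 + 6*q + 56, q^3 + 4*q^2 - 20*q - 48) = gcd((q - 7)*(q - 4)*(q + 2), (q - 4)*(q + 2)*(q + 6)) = q^2 - 2*q - 8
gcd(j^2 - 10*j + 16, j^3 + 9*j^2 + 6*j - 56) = j - 2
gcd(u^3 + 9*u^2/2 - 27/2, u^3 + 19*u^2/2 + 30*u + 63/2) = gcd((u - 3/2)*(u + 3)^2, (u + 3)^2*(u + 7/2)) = u^2 + 6*u + 9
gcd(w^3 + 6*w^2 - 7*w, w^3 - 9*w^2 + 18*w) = w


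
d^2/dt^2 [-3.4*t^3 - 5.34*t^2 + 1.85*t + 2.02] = -20.4*t - 10.68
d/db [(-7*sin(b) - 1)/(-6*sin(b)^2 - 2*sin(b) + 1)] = (-12*sin(b) + 21*cos(2*b) - 30)*cos(b)/(6*sin(b)^2 + 2*sin(b) - 1)^2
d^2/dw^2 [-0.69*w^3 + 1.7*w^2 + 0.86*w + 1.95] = 3.4 - 4.14*w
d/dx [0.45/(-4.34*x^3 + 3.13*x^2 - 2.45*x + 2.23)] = (5.859*x^2 - 2.817*x + 1.1025)/(4.34*x^3 - 3.13*x^2 + 2.45*x - 2.23)^2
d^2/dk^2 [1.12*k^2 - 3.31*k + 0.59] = 2.24000000000000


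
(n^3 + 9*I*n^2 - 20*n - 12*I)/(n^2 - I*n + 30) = (n^3 + 9*I*n^2 - 20*n - 12*I)/(n^2 - I*n + 30)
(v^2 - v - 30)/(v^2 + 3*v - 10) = (v - 6)/(v - 2)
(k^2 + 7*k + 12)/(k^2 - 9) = (k + 4)/(k - 3)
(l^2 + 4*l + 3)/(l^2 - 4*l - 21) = (l + 1)/(l - 7)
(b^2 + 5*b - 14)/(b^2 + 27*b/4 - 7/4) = 4*(b - 2)/(4*b - 1)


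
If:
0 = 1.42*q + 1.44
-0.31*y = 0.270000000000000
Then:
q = -1.01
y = -0.87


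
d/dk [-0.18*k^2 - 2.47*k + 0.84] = -0.36*k - 2.47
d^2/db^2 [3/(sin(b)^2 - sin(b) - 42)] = 3*(4*sin(b)^4 - 3*sin(b)^3 + 163*sin(b)^2 - 36*sin(b) - 86)/(sin(b) + cos(b)^2 + 41)^3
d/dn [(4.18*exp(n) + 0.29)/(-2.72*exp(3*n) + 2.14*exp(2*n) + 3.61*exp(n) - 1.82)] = (22.7392*exp(3*n) - 6.5788*exp(2*n) - 1.2412*exp(n) - 8.6545)*exp(n)/(7.3984*exp(6*n) - 11.6416*exp(5*n) - 15.0588*exp(4*n) + 25.3516*exp(3*n) + 5.2425*exp(2*n) - 13.1404*exp(n) + 3.3124)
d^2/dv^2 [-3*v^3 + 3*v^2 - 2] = 6 - 18*v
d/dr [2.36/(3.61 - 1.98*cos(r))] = -4.6728*sin(r)/(1.98*cos(r) - 3.61)^2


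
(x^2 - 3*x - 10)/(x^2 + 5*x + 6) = (x - 5)/(x + 3)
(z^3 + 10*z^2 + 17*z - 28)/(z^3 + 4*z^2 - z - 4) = (z + 7)/(z + 1)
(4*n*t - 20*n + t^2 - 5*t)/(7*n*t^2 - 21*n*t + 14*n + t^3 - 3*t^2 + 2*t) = (4*n*t - 20*n + t^2 - 5*t)/(7*n*t^2 - 21*n*t + 14*n + t^3 - 3*t^2 + 2*t)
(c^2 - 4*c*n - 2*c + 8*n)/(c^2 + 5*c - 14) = (c - 4*n)/(c + 7)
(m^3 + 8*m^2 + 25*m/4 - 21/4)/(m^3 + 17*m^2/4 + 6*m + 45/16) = 4*(2*m^2 + 13*m - 7)/(8*m^2 + 22*m + 15)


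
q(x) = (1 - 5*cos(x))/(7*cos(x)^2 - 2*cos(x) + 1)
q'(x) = (1 - 5*cos(x))*(14*sin(x)*cos(x) - 2*sin(x))/(7*cos(x)^2 - 2*cos(x) + 1)^2 + 5*sin(x)/(7*cos(x)^2 - 2*cos(x) + 1) = (-35*cos(x)^2 + 14*cos(x) + 3)*sin(x)/(7*sin(x)^2 + 2*cos(x) - 8)^2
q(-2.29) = 0.80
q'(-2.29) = 0.56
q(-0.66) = -0.78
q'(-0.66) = 0.33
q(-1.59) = 1.05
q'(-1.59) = -2.51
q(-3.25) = 0.60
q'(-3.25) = -0.05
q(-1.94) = 1.06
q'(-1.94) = 0.89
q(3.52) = 0.63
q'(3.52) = 0.19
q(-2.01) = 1.00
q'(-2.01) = 0.87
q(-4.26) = 0.99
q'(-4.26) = -0.86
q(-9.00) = 0.64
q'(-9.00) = 0.21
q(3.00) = 0.60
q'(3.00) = -0.07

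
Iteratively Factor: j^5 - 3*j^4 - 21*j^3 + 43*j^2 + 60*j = (j - 3)*(j^4 - 21*j^2 - 20*j) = (j - 3)*(j + 4)*(j^3 - 4*j^2 - 5*j) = (j - 5)*(j - 3)*(j + 4)*(j^2 + j) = (j - 5)*(j - 3)*(j + 1)*(j + 4)*(j)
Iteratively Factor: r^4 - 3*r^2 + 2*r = (r + 2)*(r^3 - 2*r^2 + r) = (r - 1)*(r + 2)*(r^2 - r) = (r - 1)^2*(r + 2)*(r)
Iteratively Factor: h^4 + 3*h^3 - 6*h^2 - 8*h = (h - 2)*(h^3 + 5*h^2 + 4*h) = (h - 2)*(h + 1)*(h^2 + 4*h) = (h - 2)*(h + 1)*(h + 4)*(h)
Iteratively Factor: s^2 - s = (s - 1)*(s)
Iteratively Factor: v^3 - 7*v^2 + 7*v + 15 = (v - 5)*(v^2 - 2*v - 3) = (v - 5)*(v - 3)*(v + 1)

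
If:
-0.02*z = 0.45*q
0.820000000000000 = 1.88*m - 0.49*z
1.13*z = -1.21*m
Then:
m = 0.34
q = 0.02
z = -0.37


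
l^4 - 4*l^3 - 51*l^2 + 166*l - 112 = (l - 8)*(l - 2)*(l - 1)*(l + 7)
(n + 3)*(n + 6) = n^2 + 9*n + 18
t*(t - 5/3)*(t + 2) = t^3 + t^2/3 - 10*t/3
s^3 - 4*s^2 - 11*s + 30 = (s - 5)*(s - 2)*(s + 3)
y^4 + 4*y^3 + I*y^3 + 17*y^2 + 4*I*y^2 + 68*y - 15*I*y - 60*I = (y + 4)*(y - 3*I)*(y - I)*(y + 5*I)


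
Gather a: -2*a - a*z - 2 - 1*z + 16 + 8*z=a*(-z - 2) + 7*z + 14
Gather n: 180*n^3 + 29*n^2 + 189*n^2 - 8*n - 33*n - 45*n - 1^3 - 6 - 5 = 180*n^3 + 218*n^2 - 86*n - 12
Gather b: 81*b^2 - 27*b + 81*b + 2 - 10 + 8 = 81*b^2 + 54*b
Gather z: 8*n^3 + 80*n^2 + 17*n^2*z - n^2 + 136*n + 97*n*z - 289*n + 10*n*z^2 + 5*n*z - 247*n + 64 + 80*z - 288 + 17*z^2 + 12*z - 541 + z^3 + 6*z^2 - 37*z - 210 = 8*n^3 + 79*n^2 - 400*n + z^3 + z^2*(10*n + 23) + z*(17*n^2 + 102*n + 55) - 975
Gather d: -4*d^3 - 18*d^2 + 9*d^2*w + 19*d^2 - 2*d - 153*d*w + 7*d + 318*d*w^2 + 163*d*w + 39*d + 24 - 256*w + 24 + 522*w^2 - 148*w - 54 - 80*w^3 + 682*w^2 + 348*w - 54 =-4*d^3 + d^2*(9*w + 1) + d*(318*w^2 + 10*w + 44) - 80*w^3 + 1204*w^2 - 56*w - 60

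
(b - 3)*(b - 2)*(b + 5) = b^3 - 19*b + 30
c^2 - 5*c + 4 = (c - 4)*(c - 1)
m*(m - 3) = m^2 - 3*m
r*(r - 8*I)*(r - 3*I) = r^3 - 11*I*r^2 - 24*r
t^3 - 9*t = t*(t - 3)*(t + 3)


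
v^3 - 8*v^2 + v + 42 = (v - 7)*(v - 3)*(v + 2)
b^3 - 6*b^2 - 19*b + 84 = (b - 7)*(b - 3)*(b + 4)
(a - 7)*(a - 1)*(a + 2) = a^3 - 6*a^2 - 9*a + 14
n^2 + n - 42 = (n - 6)*(n + 7)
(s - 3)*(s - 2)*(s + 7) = s^3 + 2*s^2 - 29*s + 42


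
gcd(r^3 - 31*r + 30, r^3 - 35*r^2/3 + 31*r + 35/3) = r - 5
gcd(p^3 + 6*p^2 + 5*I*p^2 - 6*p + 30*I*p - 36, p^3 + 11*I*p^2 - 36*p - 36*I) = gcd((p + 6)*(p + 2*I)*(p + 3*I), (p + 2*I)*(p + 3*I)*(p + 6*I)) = p^2 + 5*I*p - 6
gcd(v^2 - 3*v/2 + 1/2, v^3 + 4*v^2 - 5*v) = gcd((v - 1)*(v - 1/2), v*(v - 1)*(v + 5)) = v - 1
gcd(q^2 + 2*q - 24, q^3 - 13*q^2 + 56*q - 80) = q - 4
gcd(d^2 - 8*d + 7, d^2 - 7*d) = d - 7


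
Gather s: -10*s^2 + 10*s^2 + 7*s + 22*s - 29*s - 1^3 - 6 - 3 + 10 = 0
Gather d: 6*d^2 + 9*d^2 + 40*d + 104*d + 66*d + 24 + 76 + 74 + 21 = 15*d^2 + 210*d + 195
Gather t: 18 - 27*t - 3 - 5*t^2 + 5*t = -5*t^2 - 22*t + 15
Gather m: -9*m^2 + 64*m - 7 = -9*m^2 + 64*m - 7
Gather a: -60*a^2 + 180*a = -60*a^2 + 180*a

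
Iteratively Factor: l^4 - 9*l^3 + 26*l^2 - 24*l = (l - 4)*(l^3 - 5*l^2 + 6*l) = (l - 4)*(l - 2)*(l^2 - 3*l) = l*(l - 4)*(l - 2)*(l - 3)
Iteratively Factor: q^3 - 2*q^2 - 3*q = (q - 3)*(q^2 + q) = q*(q - 3)*(q + 1)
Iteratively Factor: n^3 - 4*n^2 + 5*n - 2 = (n - 1)*(n^2 - 3*n + 2) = (n - 1)^2*(n - 2)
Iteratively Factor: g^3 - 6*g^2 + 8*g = (g - 4)*(g^2 - 2*g) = (g - 4)*(g - 2)*(g)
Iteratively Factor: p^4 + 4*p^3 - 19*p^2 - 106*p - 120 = (p - 5)*(p^3 + 9*p^2 + 26*p + 24) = (p - 5)*(p + 2)*(p^2 + 7*p + 12) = (p - 5)*(p + 2)*(p + 4)*(p + 3)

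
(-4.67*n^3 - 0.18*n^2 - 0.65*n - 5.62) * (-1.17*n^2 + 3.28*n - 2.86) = 5.4639*n^5 - 15.107*n^4 + 13.5263*n^3 + 4.9582*n^2 - 16.5746*n + 16.0732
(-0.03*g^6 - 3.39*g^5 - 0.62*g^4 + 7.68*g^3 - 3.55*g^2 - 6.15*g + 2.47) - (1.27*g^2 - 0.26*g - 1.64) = -0.03*g^6 - 3.39*g^5 - 0.62*g^4 + 7.68*g^3 - 4.82*g^2 - 5.89*g + 4.11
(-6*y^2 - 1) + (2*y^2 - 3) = -4*y^2 - 4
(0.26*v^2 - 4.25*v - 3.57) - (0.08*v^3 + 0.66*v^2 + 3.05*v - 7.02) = -0.08*v^3 - 0.4*v^2 - 7.3*v + 3.45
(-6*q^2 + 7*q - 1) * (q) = -6*q^3 + 7*q^2 - q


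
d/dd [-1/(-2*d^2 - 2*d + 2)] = (-d - 1/2)/(d^2 + d - 1)^2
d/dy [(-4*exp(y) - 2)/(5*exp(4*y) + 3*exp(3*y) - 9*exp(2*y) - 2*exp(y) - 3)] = (60*exp(4*y) + 64*exp(3*y) - 18*exp(2*y) - 36*exp(y) + 8)*exp(y)/(25*exp(8*y) + 30*exp(7*y) - 81*exp(6*y) - 74*exp(5*y) + 39*exp(4*y) + 18*exp(3*y) + 58*exp(2*y) + 12*exp(y) + 9)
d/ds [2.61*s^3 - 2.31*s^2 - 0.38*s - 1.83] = 7.83*s^2 - 4.62*s - 0.38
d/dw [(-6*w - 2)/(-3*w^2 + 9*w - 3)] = 2*(-3*w^2 - 2*w + 6)/(3*(w^4 - 6*w^3 + 11*w^2 - 6*w + 1))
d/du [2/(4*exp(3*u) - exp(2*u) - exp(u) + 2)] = (-24*exp(2*u) + 4*exp(u) + 2)*exp(u)/(4*exp(3*u) - exp(2*u) - exp(u) + 2)^2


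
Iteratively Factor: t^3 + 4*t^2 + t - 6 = (t + 2)*(t^2 + 2*t - 3) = (t - 1)*(t + 2)*(t + 3)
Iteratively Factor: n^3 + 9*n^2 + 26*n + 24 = (n + 3)*(n^2 + 6*n + 8) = (n + 3)*(n + 4)*(n + 2)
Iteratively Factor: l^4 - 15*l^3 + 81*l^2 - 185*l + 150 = (l - 3)*(l^3 - 12*l^2 + 45*l - 50) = (l - 5)*(l - 3)*(l^2 - 7*l + 10) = (l - 5)^2*(l - 3)*(l - 2)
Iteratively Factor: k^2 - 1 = (k + 1)*(k - 1)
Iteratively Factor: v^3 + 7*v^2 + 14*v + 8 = (v + 4)*(v^2 + 3*v + 2) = (v + 2)*(v + 4)*(v + 1)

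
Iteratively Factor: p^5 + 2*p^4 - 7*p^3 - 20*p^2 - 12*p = (p + 2)*(p^4 - 7*p^2 - 6*p) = (p - 3)*(p + 2)*(p^3 + 3*p^2 + 2*p) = p*(p - 3)*(p + 2)*(p^2 + 3*p + 2) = p*(p - 3)*(p + 1)*(p + 2)*(p + 2)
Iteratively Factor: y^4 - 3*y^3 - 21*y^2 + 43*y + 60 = (y - 3)*(y^3 - 21*y - 20) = (y - 5)*(y - 3)*(y^2 + 5*y + 4) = (y - 5)*(y - 3)*(y + 4)*(y + 1)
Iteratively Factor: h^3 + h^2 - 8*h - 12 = (h - 3)*(h^2 + 4*h + 4) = (h - 3)*(h + 2)*(h + 2)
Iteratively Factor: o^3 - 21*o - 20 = (o - 5)*(o^2 + 5*o + 4) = (o - 5)*(o + 4)*(o + 1)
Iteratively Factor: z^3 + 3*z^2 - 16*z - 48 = (z + 3)*(z^2 - 16) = (z - 4)*(z + 3)*(z + 4)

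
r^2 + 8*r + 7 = (r + 1)*(r + 7)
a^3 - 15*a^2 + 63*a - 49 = (a - 7)^2*(a - 1)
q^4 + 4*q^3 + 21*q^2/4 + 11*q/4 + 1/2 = (q + 1/2)^2*(q + 1)*(q + 2)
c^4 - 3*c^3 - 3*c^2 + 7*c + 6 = (c - 3)*(c - 2)*(c + 1)^2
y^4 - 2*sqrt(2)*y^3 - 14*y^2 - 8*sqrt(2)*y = y*(y - 4*sqrt(2))*(y + sqrt(2))^2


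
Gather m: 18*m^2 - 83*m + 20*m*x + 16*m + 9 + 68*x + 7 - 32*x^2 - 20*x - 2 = 18*m^2 + m*(20*x - 67) - 32*x^2 + 48*x + 14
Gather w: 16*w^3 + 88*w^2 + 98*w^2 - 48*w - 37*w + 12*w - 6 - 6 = 16*w^3 + 186*w^2 - 73*w - 12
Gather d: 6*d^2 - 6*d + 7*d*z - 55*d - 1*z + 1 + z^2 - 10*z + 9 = 6*d^2 + d*(7*z - 61) + z^2 - 11*z + 10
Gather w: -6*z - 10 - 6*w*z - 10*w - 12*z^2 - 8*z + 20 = w*(-6*z - 10) - 12*z^2 - 14*z + 10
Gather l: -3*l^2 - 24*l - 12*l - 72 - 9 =-3*l^2 - 36*l - 81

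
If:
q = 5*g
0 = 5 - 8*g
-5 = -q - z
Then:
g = 5/8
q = 25/8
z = 15/8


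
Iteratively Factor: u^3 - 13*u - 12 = (u + 1)*(u^2 - u - 12) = (u + 1)*(u + 3)*(u - 4)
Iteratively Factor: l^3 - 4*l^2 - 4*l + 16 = (l - 2)*(l^2 - 2*l - 8) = (l - 4)*(l - 2)*(l + 2)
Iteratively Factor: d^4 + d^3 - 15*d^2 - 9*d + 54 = (d - 3)*(d^3 + 4*d^2 - 3*d - 18) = (d - 3)*(d + 3)*(d^2 + d - 6) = (d - 3)*(d - 2)*(d + 3)*(d + 3)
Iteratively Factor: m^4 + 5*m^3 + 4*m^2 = (m + 4)*(m^3 + m^2) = m*(m + 4)*(m^2 + m) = m*(m + 1)*(m + 4)*(m)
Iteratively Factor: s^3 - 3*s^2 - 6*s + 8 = (s - 1)*(s^2 - 2*s - 8) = (s - 1)*(s + 2)*(s - 4)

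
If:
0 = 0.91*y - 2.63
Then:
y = 2.89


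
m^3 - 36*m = m*(m - 6)*(m + 6)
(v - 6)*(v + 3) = v^2 - 3*v - 18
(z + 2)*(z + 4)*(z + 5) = z^3 + 11*z^2 + 38*z + 40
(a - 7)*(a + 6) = a^2 - a - 42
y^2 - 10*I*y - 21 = (y - 7*I)*(y - 3*I)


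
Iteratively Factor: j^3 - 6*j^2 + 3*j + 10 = (j - 5)*(j^2 - j - 2) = (j - 5)*(j + 1)*(j - 2)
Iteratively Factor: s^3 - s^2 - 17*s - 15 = (s + 3)*(s^2 - 4*s - 5) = (s - 5)*(s + 3)*(s + 1)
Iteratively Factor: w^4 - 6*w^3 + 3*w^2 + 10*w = (w + 1)*(w^3 - 7*w^2 + 10*w) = w*(w + 1)*(w^2 - 7*w + 10) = w*(w - 2)*(w + 1)*(w - 5)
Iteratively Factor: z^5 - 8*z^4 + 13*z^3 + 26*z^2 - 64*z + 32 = (z - 1)*(z^4 - 7*z^3 + 6*z^2 + 32*z - 32) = (z - 1)^2*(z^3 - 6*z^2 + 32) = (z - 4)*(z - 1)^2*(z^2 - 2*z - 8) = (z - 4)^2*(z - 1)^2*(z + 2)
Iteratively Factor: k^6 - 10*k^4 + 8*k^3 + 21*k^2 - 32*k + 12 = (k + 2)*(k^5 - 2*k^4 - 6*k^3 + 20*k^2 - 19*k + 6) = (k - 1)*(k + 2)*(k^4 - k^3 - 7*k^2 + 13*k - 6) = (k - 1)^2*(k + 2)*(k^3 - 7*k + 6) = (k - 2)*(k - 1)^2*(k + 2)*(k^2 + 2*k - 3) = (k - 2)*(k - 1)^2*(k + 2)*(k + 3)*(k - 1)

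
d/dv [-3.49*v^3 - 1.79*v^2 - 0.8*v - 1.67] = -10.47*v^2 - 3.58*v - 0.8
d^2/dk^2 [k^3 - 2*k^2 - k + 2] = 6*k - 4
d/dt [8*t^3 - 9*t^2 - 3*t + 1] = 24*t^2 - 18*t - 3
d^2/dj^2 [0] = 0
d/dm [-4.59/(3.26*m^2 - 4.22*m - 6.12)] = (29.9268*m - 19.3698)/(-3.26*m^2 + 4.22*m + 6.12)^2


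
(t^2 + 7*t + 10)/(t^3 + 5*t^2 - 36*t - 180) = (t + 2)/(t^2 - 36)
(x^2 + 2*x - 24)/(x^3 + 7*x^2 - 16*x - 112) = (x + 6)/(x^2 + 11*x + 28)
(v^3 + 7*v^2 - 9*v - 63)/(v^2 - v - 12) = (v^2 + 4*v - 21)/(v - 4)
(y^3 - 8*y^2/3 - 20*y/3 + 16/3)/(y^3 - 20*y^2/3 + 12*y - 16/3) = (y + 2)/(y - 2)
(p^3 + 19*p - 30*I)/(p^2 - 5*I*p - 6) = p + 5*I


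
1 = 1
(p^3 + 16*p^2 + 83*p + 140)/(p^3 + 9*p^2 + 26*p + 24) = (p^2 + 12*p + 35)/(p^2 + 5*p + 6)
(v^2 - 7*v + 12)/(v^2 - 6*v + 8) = (v - 3)/(v - 2)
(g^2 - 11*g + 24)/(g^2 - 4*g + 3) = (g - 8)/(g - 1)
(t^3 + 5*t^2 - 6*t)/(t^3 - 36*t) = (t - 1)/(t - 6)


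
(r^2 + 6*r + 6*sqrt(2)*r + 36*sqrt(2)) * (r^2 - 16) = r^4 + 6*r^3 + 6*sqrt(2)*r^3 - 16*r^2 + 36*sqrt(2)*r^2 - 96*sqrt(2)*r - 96*r - 576*sqrt(2)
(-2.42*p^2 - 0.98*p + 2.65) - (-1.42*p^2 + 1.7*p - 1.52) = -1.0*p^2 - 2.68*p + 4.17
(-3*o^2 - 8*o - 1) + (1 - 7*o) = -3*o^2 - 15*o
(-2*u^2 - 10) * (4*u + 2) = -8*u^3 - 4*u^2 - 40*u - 20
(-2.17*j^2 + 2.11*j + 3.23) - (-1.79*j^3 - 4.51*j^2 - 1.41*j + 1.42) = 1.79*j^3 + 2.34*j^2 + 3.52*j + 1.81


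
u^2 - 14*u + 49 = (u - 7)^2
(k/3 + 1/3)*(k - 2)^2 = k^3/3 - k^2 + 4/3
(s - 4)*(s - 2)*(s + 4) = s^3 - 2*s^2 - 16*s + 32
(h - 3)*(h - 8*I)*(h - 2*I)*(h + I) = h^4 - 3*h^3 - 9*I*h^3 - 6*h^2 + 27*I*h^2 + 18*h - 16*I*h + 48*I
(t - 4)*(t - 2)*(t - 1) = t^3 - 7*t^2 + 14*t - 8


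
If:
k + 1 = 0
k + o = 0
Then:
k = -1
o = 1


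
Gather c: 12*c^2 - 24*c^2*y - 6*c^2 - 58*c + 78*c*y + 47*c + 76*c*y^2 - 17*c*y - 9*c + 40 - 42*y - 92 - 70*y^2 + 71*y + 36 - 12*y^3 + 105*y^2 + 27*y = c^2*(6 - 24*y) + c*(76*y^2 + 61*y - 20) - 12*y^3 + 35*y^2 + 56*y - 16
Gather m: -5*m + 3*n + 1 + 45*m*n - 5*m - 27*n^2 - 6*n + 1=m*(45*n - 10) - 27*n^2 - 3*n + 2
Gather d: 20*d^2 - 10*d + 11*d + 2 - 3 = 20*d^2 + d - 1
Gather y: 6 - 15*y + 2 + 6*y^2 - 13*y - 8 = 6*y^2 - 28*y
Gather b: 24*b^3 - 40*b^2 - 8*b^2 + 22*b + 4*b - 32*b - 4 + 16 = 24*b^3 - 48*b^2 - 6*b + 12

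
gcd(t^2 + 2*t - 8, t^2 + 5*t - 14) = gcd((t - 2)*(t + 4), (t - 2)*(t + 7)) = t - 2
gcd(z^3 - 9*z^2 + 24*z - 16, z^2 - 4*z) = z - 4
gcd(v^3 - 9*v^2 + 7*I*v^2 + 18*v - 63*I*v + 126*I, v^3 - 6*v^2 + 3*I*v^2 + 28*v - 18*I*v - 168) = v^2 + v*(-6 + 7*I) - 42*I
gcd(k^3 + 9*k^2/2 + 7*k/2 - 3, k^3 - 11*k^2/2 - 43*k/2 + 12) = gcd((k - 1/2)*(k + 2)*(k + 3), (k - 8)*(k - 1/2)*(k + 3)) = k^2 + 5*k/2 - 3/2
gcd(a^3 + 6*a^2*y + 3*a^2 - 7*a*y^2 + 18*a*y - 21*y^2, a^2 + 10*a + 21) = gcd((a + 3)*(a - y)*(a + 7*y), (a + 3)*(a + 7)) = a + 3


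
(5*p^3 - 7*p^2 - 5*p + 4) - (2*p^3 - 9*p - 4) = 3*p^3 - 7*p^2 + 4*p + 8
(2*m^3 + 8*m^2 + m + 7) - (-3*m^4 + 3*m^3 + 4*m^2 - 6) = 3*m^4 - m^3 + 4*m^2 + m + 13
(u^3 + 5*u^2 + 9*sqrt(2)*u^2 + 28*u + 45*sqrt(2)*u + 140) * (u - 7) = u^4 - 2*u^3 + 9*sqrt(2)*u^3 - 18*sqrt(2)*u^2 - 7*u^2 - 315*sqrt(2)*u - 56*u - 980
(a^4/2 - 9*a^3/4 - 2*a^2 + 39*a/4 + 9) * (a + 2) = a^5/2 - 5*a^4/4 - 13*a^3/2 + 23*a^2/4 + 57*a/2 + 18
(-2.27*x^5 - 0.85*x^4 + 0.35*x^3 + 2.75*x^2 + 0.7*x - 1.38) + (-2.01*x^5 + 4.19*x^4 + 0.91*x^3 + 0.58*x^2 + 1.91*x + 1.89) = -4.28*x^5 + 3.34*x^4 + 1.26*x^3 + 3.33*x^2 + 2.61*x + 0.51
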